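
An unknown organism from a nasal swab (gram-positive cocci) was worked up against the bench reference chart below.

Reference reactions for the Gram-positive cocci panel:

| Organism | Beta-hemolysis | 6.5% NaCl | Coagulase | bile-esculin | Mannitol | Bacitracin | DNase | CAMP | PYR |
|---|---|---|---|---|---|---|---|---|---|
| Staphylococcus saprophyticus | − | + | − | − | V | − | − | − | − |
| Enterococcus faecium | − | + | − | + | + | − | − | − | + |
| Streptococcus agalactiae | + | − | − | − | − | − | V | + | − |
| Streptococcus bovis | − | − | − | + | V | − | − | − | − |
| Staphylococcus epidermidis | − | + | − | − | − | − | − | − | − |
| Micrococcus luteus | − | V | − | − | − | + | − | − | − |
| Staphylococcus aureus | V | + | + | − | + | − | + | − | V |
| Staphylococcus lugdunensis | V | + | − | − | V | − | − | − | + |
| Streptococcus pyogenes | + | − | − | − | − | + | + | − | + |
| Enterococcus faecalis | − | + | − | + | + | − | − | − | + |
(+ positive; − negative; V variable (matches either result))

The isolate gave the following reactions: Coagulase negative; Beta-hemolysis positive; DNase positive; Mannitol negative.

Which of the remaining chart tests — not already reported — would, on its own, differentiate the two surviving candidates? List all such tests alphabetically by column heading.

Beta-hemolysis +: excludes 6 organisms — 4 left.
Mannitol −: excludes Staphylococcus aureus — 3 left.
Coagulase −: all 3 remaining candidates are consistent.
DNase +: excludes Staphylococcus lugdunensis — 2 left.
Two candidates remain: Streptococcus agalactiae and Streptococcus pyogenes.
  6.5% NaCl: − vs − — same for both, does not separate.
  bile-esculin: − vs − — same for both, does not separate.
  Bacitracin: Streptococcus agalactiae −, Streptococcus pyogenes + — discriminates.
  CAMP: Streptococcus agalactiae +, Streptococcus pyogenes − — discriminates.
  PYR: Streptococcus agalactiae −, Streptococcus pyogenes + — discriminates.

Bacitracin, CAMP, PYR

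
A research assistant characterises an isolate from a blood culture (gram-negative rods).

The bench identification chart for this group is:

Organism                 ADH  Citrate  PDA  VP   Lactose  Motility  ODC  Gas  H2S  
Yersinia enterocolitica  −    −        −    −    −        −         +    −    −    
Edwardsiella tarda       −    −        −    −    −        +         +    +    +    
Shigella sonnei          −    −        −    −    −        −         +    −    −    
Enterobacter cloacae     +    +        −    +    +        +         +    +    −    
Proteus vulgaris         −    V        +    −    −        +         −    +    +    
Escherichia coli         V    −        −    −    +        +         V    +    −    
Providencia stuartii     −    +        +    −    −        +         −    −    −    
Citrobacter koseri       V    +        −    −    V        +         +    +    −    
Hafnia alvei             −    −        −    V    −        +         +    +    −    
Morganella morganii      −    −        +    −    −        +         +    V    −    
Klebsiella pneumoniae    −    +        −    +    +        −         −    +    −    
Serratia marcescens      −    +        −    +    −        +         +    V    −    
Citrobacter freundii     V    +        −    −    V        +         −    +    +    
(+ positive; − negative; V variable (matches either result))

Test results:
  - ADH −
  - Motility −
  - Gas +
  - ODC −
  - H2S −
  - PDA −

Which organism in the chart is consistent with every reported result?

Gas +: excludes Yersinia enterocolitica, Shigella sonnei, Providencia stuartii — 10 left.
Motility −: excludes 9 organisms — 1 left.
PDA −: the one remaining candidate is consistent.
ADH −: the one remaining candidate is consistent.
H2S −: the one remaining candidate is consistent.
ODC −: the one remaining candidate is consistent.

Klebsiella pneumoniae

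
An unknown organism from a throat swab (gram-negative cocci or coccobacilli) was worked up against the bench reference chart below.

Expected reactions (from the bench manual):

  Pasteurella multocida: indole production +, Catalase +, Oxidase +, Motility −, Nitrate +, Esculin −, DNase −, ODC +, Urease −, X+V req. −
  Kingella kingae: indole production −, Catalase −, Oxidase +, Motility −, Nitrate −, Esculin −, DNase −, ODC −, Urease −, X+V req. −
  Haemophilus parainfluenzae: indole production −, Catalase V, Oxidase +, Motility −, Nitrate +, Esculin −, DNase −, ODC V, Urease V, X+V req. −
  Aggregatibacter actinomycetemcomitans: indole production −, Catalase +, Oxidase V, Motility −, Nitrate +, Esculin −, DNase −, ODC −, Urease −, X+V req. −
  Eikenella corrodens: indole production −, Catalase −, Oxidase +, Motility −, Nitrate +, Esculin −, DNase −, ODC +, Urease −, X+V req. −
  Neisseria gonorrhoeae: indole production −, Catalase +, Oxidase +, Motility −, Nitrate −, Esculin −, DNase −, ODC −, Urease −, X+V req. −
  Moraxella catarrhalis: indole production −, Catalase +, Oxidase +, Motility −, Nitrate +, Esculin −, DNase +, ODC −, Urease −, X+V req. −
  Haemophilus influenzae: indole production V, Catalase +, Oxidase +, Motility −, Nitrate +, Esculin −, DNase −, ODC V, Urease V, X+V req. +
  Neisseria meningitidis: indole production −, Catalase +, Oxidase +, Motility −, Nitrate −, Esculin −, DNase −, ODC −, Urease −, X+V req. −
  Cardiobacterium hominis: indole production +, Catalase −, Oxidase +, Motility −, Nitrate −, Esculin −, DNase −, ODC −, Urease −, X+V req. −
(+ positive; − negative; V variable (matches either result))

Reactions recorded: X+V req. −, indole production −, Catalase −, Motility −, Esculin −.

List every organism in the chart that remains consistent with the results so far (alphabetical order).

Eikenella corrodens, Haemophilus parainfluenzae, Kingella kingae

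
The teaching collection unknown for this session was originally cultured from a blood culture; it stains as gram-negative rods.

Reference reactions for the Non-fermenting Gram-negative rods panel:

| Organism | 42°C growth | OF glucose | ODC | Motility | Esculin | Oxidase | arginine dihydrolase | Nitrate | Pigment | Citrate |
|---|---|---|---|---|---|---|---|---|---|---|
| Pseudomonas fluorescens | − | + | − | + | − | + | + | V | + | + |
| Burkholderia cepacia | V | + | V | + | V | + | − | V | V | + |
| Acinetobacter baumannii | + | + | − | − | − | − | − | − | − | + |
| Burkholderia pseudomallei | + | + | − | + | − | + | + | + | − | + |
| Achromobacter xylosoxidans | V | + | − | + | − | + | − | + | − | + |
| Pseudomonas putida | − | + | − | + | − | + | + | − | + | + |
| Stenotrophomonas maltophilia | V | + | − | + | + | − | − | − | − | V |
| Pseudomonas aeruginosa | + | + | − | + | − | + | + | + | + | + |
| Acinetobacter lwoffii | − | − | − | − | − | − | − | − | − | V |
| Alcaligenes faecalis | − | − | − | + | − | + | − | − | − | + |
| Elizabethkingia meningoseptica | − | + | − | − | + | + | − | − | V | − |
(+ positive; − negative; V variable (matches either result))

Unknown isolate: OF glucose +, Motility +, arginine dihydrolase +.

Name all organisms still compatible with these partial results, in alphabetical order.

OF glucose +: excludes Acinetobacter lwoffii, Alcaligenes faecalis — 9 left.
arginine dihydrolase +: excludes 5 organisms — 4 left.
Motility +: all 4 remaining candidates are consistent.

Burkholderia pseudomallei, Pseudomonas aeruginosa, Pseudomonas fluorescens, Pseudomonas putida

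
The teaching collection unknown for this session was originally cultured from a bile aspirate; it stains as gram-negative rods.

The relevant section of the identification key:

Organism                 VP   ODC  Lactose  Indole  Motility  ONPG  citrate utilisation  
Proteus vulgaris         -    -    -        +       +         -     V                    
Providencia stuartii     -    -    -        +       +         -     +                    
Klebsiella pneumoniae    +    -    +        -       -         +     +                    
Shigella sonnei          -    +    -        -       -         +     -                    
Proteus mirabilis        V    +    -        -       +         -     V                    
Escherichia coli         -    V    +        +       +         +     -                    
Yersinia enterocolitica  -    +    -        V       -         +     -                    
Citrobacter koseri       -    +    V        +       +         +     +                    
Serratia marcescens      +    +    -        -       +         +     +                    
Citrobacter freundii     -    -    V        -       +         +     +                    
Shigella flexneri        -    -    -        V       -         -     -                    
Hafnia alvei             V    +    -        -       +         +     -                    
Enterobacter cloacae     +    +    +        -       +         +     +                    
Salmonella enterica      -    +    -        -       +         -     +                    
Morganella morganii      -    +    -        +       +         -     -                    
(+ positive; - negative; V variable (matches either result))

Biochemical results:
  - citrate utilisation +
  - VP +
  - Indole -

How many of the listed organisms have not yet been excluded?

VP +: excludes 10 organisms — 5 left.
Indole -: all 5 remaining candidates are consistent.
citrate utilisation +: excludes Hafnia alvei — 4 left.
Still consistent: Enterobacter cloacae, Klebsiella pneumoniae, Proteus mirabilis, Serratia marcescens.

4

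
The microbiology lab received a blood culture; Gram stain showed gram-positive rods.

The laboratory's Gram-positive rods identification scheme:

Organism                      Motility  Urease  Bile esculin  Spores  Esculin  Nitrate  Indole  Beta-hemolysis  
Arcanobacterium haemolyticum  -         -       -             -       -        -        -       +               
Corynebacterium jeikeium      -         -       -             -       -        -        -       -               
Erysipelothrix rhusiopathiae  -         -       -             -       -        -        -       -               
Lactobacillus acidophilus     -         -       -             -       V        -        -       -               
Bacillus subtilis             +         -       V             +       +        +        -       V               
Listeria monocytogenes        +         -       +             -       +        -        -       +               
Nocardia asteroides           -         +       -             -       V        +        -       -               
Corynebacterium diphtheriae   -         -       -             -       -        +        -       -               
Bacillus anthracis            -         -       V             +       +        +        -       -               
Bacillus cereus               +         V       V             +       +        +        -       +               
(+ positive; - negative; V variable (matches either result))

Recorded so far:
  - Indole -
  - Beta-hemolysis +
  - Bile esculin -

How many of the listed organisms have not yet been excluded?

Beta-hemolysis +: excludes 6 organisms — 4 left.
Bile esculin -: excludes Listeria monocytogenes — 3 left.
Indole -: all 3 remaining candidates are consistent.
Still consistent: Arcanobacterium haemolyticum, Bacillus cereus, Bacillus subtilis.

3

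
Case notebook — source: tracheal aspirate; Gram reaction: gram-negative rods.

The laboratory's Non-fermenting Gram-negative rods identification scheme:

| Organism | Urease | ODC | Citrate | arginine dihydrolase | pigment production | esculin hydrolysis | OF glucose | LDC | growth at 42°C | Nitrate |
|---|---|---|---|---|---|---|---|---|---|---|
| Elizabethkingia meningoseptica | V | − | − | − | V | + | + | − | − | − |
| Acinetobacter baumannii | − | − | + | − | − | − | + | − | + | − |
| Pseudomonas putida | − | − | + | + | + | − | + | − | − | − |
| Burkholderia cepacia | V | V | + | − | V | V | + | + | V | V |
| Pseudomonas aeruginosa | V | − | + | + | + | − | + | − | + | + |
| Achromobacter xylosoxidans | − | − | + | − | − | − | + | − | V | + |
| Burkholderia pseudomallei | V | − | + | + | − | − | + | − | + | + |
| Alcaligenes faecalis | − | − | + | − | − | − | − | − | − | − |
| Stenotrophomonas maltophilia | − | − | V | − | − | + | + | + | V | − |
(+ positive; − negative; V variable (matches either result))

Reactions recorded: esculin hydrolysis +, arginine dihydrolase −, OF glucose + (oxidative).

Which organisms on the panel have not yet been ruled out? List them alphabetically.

arginine dihydrolase −: excludes Pseudomonas putida, Pseudomonas aeruginosa, Burkholderia pseudomallei — 6 left.
OF glucose +: excludes Alcaligenes faecalis — 5 left.
esculin hydrolysis +: excludes Acinetobacter baumannii, Achromobacter xylosoxidans — 3 left.

Burkholderia cepacia, Elizabethkingia meningoseptica, Stenotrophomonas maltophilia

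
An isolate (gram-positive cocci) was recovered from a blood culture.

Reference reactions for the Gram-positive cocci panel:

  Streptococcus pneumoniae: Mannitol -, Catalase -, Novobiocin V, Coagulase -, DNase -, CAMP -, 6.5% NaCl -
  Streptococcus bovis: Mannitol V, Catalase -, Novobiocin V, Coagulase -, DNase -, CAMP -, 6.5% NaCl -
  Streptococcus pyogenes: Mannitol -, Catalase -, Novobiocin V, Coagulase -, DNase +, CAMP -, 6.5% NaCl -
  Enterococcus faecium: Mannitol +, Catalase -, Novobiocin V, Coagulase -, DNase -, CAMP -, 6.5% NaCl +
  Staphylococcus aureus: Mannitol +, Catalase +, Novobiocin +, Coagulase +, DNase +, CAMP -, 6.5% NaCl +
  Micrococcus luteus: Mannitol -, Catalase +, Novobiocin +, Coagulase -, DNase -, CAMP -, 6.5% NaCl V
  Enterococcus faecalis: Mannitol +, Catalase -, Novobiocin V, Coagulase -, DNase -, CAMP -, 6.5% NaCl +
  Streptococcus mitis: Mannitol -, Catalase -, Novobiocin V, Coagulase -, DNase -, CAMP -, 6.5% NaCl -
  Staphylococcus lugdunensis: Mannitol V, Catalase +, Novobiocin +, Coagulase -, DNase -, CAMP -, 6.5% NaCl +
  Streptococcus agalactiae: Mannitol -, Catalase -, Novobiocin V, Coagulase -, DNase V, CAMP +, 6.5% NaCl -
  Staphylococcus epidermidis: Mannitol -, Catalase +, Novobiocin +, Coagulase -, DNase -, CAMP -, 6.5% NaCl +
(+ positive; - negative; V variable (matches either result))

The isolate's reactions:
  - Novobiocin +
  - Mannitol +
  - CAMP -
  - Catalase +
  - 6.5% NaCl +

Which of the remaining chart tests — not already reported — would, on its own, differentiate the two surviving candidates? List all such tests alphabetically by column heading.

Coagulase, DNase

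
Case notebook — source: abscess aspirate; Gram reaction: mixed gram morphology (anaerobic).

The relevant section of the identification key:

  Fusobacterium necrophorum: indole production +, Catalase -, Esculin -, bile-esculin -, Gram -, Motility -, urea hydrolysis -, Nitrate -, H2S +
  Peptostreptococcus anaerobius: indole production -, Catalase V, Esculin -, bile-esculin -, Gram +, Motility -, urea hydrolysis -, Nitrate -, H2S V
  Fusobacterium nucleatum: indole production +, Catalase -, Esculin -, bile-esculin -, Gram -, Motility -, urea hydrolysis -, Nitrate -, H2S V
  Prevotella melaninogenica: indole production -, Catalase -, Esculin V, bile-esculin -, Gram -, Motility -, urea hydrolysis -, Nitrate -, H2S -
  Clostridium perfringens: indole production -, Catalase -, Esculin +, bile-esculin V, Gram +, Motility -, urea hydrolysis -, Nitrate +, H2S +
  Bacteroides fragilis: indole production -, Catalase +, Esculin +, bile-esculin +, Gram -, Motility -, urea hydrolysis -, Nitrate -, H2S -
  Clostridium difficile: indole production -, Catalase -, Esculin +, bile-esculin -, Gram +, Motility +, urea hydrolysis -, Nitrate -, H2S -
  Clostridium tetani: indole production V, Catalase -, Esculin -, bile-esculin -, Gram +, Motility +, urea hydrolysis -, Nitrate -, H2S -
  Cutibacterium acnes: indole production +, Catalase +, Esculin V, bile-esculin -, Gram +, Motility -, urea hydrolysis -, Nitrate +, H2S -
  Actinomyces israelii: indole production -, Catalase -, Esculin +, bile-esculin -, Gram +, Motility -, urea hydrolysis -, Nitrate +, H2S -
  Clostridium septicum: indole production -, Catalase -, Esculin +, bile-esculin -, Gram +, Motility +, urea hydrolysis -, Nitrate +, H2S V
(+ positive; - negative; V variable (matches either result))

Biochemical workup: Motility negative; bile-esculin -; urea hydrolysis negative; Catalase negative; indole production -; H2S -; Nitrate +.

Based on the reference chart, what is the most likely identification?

H2S -: excludes Fusobacterium necrophorum, Clostridium perfringens — 9 left.
urea hydrolysis -: all 9 remaining candidates are consistent.
indole production -: excludes Fusobacterium nucleatum, Cutibacterium acnes — 7 left.
Catalase -: excludes Bacteroides fragilis — 6 left.
bile-esculin -: all 6 remaining candidates are consistent.
Motility -: excludes Clostridium difficile, Clostridium tetani, Clostridium septicum — 3 left.
Nitrate +: excludes Peptostreptococcus anaerobius, Prevotella melaninogenica — 1 left.

Actinomyces israelii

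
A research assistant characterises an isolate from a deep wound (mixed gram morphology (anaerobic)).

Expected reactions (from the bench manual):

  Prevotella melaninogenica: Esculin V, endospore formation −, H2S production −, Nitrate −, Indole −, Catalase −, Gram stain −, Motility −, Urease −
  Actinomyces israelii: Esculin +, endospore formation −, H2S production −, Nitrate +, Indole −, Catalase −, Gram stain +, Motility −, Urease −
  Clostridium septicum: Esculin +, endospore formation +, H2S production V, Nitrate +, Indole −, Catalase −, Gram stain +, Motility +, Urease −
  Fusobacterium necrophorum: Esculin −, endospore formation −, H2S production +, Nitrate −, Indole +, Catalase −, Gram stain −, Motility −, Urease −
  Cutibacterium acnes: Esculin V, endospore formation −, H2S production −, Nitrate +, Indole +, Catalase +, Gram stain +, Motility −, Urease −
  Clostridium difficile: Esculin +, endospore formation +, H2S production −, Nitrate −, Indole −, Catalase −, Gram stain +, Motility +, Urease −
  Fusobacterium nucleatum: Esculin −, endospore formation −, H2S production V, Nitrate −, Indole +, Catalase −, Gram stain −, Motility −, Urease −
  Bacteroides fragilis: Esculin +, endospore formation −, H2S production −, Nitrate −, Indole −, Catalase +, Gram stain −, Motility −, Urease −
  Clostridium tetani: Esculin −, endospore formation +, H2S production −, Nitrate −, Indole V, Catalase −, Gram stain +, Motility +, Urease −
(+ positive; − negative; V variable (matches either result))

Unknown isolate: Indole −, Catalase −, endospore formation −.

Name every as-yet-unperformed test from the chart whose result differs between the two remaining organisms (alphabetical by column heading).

Indole −: excludes Fusobacterium necrophorum, Cutibacterium acnes, Fusobacterium nucleatum — 6 left.
endospore formation −: excludes Clostridium septicum, Clostridium difficile, Clostridium tetani — 3 left.
Catalase −: excludes Bacteroides fragilis — 2 left.
Two candidates remain: Actinomyces israelii and Prevotella melaninogenica.
  Esculin: + vs V — variable for at least one, does not separate.
  H2S production: − vs − — same for both, does not separate.
  Nitrate: Actinomyces israelii +, Prevotella melaninogenica − — discriminates.
  Gram stain: Actinomyces israelii +, Prevotella melaninogenica − — discriminates.
  Motility: − vs − — same for both, does not separate.
  Urease: − vs − — same for both, does not separate.

Gram stain, Nitrate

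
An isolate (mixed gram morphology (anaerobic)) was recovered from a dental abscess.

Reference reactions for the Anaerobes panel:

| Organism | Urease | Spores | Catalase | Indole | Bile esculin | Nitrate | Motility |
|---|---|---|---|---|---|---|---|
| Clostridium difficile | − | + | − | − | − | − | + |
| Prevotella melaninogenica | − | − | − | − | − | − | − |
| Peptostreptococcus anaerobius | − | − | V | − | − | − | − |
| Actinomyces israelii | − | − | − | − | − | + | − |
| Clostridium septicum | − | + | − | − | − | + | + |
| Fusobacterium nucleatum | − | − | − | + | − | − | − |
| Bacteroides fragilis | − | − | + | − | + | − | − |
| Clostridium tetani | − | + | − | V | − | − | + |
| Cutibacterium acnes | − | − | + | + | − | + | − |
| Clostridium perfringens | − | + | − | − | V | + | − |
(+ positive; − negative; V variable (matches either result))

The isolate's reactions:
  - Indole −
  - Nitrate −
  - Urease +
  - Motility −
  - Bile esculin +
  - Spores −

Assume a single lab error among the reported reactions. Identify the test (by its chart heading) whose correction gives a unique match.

As reported, no row in the chart matches all 6 reactions.
Reversing Indole → still no organism matches.
Reversing Urease (to −) → unique match: Bacteroides fragilis.
Reversing Bile esculin → still no organism matches.
Reversing Nitrate → still no organism matches.
Reversing Motility → still no organism matches.
Reversing Spores → still no organism matches.

Urease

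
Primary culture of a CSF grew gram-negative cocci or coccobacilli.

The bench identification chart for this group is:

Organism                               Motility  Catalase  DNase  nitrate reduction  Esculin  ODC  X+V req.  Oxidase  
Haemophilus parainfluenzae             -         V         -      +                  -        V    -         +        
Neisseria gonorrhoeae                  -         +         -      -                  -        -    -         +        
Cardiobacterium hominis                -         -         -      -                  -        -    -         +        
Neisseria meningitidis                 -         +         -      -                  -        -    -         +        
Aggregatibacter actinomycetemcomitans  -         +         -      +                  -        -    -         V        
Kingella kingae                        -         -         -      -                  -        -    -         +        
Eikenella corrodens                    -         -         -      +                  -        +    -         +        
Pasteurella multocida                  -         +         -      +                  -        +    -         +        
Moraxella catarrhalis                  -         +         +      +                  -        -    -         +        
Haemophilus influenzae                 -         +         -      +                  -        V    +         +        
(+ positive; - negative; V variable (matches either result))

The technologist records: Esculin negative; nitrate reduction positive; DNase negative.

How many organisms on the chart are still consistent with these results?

5

nitrate reduction +: excludes Neisseria gonorrhoeae, Cardiobacterium hominis, Neisseria meningitidis, Kingella kingae — 6 left.
DNase -: excludes Moraxella catarrhalis — 5 left.
Esculin -: all 5 remaining candidates are consistent.
Still consistent: Aggregatibacter actinomycetemcomitans, Eikenella corrodens, Haemophilus influenzae, Haemophilus parainfluenzae, Pasteurella multocida.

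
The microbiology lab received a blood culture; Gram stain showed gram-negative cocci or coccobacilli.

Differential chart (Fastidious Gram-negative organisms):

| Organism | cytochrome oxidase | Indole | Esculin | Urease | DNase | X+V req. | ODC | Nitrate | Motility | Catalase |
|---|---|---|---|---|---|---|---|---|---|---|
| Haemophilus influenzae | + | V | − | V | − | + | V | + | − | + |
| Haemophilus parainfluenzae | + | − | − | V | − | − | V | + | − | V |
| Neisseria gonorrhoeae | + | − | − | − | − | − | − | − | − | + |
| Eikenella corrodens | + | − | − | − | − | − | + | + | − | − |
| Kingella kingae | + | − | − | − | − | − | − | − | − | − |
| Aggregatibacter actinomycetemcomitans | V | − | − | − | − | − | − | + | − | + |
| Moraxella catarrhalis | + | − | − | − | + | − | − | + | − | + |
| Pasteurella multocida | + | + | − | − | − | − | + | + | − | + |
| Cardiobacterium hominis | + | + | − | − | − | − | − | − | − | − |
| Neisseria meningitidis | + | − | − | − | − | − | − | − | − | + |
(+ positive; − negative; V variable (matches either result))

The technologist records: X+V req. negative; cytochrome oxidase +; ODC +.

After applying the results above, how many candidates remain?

cytochrome oxidase +: all 10 remaining candidates are consistent.
ODC +: excludes 6 organisms — 4 left.
X+V req. −: excludes Haemophilus influenzae — 3 left.
Still consistent: Eikenella corrodens, Haemophilus parainfluenzae, Pasteurella multocida.

3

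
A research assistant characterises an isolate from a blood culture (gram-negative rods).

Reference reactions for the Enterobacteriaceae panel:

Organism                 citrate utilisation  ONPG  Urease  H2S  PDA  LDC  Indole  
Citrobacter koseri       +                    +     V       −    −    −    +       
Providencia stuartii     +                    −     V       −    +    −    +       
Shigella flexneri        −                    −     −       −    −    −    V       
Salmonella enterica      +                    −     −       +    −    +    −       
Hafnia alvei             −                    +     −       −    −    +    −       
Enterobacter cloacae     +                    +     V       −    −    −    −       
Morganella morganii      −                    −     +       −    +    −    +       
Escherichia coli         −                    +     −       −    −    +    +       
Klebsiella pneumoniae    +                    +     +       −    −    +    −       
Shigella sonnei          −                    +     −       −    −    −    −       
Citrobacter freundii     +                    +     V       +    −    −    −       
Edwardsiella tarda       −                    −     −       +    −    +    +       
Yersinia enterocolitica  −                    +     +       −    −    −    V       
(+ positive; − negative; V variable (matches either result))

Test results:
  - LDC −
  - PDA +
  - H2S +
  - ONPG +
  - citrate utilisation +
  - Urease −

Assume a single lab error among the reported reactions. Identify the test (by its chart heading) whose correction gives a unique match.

As reported, no row in the chart matches all 6 reactions.
Reversing PDA (to −) → unique match: Citrobacter freundii.
Reversing H2S → still no organism matches.
Reversing Urease → still no organism matches.
Reversing LDC → still no organism matches.
Reversing citrate utilisation → still no organism matches.
Reversing ONPG → still no organism matches.

PDA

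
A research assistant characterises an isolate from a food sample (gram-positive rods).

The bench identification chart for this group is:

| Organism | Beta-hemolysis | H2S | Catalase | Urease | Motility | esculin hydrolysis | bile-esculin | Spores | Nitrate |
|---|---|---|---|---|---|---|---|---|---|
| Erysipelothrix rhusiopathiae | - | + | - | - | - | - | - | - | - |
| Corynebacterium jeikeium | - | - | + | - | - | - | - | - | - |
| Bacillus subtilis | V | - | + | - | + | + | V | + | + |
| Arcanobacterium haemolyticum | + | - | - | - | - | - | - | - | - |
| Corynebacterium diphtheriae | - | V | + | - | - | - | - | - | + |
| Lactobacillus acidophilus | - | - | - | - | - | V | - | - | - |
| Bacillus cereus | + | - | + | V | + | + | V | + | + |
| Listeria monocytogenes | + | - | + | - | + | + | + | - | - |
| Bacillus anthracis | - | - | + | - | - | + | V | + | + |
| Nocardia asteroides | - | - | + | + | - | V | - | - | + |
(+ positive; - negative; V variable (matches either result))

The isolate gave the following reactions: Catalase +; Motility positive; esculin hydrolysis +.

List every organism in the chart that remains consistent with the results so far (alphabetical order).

Bacillus cereus, Bacillus subtilis, Listeria monocytogenes

Motility +: excludes 7 organisms — 3 left.
Catalase +: all 3 remaining candidates are consistent.
esculin hydrolysis +: all 3 remaining candidates are consistent.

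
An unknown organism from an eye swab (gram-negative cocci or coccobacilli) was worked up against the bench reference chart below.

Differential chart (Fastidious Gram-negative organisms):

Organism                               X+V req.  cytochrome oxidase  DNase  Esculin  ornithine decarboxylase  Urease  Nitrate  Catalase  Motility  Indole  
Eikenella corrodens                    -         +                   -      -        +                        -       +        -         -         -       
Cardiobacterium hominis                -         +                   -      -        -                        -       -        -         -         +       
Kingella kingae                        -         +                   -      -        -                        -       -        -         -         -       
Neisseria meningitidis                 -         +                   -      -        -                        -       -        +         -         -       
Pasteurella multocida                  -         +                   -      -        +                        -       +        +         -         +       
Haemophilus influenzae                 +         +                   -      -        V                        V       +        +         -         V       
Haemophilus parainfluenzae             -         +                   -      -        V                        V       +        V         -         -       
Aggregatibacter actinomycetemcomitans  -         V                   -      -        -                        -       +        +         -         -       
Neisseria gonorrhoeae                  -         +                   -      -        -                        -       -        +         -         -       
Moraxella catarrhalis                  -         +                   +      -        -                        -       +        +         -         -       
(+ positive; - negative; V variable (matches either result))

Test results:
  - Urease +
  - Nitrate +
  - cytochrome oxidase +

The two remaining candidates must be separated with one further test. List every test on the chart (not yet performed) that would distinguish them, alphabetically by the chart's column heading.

Urease +: excludes 8 organisms — 2 left.
Nitrate +: all 2 remaining candidates are consistent.
cytochrome oxidase +: all 2 remaining candidates are consistent.
Two candidates remain: Haemophilus influenzae and Haemophilus parainfluenzae.
  X+V req.: Haemophilus influenzae +, Haemophilus parainfluenzae - — discriminates.
  DNase: - vs - — same for both, does not separate.
  Esculin: - vs - — same for both, does not separate.
  ornithine decarboxylase: V vs V — variable for at least one, does not separate.
  Catalase: + vs V — variable for at least one, does not separate.
  Motility: - vs - — same for both, does not separate.
  Indole: V vs - — variable for at least one, does not separate.

X+V req.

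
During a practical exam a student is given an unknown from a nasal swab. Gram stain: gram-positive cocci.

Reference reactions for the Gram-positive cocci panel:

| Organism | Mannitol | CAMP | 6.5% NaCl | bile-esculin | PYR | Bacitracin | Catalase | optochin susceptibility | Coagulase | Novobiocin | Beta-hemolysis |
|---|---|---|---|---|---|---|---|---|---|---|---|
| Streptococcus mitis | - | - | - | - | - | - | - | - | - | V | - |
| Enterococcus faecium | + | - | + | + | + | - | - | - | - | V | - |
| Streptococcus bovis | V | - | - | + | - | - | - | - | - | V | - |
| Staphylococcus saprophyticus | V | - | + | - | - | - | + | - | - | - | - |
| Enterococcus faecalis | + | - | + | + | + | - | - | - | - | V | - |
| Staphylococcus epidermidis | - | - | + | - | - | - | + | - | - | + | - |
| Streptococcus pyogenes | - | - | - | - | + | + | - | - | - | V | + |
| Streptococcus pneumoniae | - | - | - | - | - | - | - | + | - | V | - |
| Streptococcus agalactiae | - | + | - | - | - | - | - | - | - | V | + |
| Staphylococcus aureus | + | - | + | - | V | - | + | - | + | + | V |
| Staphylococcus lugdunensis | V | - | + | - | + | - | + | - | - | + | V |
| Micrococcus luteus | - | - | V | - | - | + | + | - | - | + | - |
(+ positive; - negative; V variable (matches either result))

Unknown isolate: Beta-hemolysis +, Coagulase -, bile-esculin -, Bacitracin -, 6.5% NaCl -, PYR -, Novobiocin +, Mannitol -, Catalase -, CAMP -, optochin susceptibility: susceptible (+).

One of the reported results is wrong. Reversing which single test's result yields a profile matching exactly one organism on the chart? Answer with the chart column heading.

As reported, no row in the chart matches all 11 reactions.
Reversing PYR → still no organism matches.
Reversing optochin susceptibility → still no organism matches.
Reversing Mannitol → still no organism matches.
Reversing bile-esculin → still no organism matches.
Reversing Beta-hemolysis (to -) → unique match: Streptococcus pneumoniae.
Reversing 6.5% NaCl → still no organism matches.
Reversing Coagulase → still no organism matches.
Reversing Catalase → still no organism matches.
Reversing CAMP → still no organism matches.
Reversing Novobiocin → still no organism matches.
Reversing Bacitracin → still no organism matches.

Beta-hemolysis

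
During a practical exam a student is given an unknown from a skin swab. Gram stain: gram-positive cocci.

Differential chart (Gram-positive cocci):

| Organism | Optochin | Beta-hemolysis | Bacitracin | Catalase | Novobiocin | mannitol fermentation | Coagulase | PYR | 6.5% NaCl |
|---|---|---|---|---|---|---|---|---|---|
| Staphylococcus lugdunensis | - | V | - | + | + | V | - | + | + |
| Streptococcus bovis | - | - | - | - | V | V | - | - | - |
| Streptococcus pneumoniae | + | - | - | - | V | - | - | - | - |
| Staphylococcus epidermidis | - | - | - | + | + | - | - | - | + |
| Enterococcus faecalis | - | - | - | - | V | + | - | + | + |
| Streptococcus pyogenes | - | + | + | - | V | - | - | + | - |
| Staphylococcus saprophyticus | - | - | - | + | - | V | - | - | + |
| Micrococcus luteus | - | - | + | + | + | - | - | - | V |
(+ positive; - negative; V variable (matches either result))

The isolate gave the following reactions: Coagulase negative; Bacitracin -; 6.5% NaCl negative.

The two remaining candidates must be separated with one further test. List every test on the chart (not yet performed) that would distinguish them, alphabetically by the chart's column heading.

6.5% NaCl -: excludes Staphylococcus lugdunensis, Staphylococcus epidermidis, Enterococcus faecalis, Staphylococcus saprophyticus — 4 left.
Bacitracin -: excludes Streptococcus pyogenes, Micrococcus luteus — 2 left.
Coagulase -: all 2 remaining candidates are consistent.
Two candidates remain: Streptococcus bovis and Streptococcus pneumoniae.
  Optochin: Streptococcus bovis -, Streptococcus pneumoniae + — discriminates.
  Beta-hemolysis: - vs - — same for both, does not separate.
  Catalase: - vs - — same for both, does not separate.
  Novobiocin: V vs V — variable for at least one, does not separate.
  mannitol fermentation: V vs - — variable for at least one, does not separate.
  PYR: - vs - — same for both, does not separate.

Optochin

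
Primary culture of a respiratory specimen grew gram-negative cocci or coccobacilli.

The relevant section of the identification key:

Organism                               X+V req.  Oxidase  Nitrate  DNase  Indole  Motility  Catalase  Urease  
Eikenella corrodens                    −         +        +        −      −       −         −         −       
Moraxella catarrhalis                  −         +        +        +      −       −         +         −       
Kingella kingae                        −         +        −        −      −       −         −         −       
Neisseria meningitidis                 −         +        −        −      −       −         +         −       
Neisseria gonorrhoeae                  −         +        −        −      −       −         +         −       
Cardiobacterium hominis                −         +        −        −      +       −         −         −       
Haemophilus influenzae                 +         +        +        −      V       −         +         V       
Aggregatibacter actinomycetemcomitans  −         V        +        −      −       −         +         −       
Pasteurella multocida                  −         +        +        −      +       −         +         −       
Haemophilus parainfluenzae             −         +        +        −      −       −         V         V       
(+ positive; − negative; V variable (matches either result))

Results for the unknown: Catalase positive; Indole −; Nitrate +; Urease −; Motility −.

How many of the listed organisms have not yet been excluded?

4

Urease −: all 10 remaining candidates are consistent.
Catalase +: excludes Eikenella corrodens, Kingella kingae, Cardiobacterium hominis — 7 left.
Indole −: excludes Pasteurella multocida — 6 left.
Motility −: all 6 remaining candidates are consistent.
Nitrate +: excludes Neisseria meningitidis, Neisseria gonorrhoeae — 4 left.
Still consistent: Aggregatibacter actinomycetemcomitans, Haemophilus influenzae, Haemophilus parainfluenzae, Moraxella catarrhalis.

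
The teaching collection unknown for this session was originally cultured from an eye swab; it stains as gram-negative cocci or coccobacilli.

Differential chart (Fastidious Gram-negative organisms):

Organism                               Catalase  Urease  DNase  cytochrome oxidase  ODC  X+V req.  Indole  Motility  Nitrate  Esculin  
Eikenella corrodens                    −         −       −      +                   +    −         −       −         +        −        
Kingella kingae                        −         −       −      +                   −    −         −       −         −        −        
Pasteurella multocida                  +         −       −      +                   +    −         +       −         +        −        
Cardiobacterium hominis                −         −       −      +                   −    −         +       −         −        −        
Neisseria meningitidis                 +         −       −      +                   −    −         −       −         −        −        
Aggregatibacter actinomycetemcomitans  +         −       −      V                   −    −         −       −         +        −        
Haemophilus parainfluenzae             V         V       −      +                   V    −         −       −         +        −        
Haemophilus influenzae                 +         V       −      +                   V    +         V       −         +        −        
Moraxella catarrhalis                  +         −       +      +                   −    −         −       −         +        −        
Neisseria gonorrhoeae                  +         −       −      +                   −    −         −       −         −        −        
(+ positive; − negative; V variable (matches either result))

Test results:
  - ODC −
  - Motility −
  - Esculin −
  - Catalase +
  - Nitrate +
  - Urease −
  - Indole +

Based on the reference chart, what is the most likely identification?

Haemophilus influenzae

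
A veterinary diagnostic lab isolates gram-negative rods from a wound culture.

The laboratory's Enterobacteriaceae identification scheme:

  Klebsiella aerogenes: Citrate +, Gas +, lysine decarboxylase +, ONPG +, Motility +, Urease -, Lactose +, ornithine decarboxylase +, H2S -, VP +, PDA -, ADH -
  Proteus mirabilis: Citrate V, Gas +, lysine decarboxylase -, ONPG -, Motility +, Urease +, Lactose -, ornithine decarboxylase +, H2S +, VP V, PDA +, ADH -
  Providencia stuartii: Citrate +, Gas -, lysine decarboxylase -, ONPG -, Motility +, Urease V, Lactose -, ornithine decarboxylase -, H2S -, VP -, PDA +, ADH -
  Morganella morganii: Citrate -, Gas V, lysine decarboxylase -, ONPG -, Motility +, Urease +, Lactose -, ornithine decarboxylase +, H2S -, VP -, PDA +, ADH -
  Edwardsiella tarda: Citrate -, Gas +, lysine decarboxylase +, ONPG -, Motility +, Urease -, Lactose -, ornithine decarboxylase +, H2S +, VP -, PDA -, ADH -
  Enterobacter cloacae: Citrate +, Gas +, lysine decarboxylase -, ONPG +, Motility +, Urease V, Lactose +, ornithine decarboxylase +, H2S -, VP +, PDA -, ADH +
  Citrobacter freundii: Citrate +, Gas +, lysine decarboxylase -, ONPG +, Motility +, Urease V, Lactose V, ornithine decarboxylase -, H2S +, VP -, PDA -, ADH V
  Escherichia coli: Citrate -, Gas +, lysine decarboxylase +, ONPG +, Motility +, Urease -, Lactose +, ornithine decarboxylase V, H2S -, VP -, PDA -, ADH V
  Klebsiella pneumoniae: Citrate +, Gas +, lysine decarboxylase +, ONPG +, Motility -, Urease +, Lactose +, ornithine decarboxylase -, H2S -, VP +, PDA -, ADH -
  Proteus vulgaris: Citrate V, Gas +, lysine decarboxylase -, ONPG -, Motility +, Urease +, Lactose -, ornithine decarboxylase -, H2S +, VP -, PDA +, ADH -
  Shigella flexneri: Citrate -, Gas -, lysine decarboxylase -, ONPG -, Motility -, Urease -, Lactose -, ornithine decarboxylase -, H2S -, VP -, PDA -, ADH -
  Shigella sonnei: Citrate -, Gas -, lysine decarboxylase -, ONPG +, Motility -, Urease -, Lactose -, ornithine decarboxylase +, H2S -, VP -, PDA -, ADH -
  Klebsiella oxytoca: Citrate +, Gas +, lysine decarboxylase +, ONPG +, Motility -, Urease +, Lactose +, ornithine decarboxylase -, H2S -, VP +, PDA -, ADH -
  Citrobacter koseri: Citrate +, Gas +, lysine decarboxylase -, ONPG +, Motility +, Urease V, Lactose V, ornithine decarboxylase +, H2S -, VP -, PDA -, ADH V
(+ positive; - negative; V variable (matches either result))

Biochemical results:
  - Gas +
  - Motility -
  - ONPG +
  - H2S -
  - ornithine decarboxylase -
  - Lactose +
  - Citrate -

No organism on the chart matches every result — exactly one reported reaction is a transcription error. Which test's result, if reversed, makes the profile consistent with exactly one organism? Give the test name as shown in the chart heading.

Motility

As reported, no row in the chart matches all 7 reactions.
Reversing ONPG → still no organism matches.
Reversing Gas → still no organism matches.
Reversing Motility (to +) → unique match: Escherichia coli.
Reversing Lactose → still no organism matches.
Reversing Citrate → 2 organisms match (not unique).
Reversing H2S → still no organism matches.
Reversing ornithine decarboxylase → still no organism matches.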